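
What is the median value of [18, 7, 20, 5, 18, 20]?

18

Step 1: Sort the data in ascending order: [5, 7, 18, 18, 20, 20]
Step 2: The number of values is n = 6.
Step 3: Since n is even, the median is the average of positions 3 and 4:
  Median = (18 + 18) / 2 = 18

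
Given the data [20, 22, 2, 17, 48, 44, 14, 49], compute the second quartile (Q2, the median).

21

Step 1: Sort the data: [2, 14, 17, 20, 22, 44, 48, 49]
Step 2: n = 8
Step 3: Q2 is the median. Since n is even, it is the average of the values at positions 4 and 5:
  Q2 = (20 + 22) / 2 = 21
Step 4: Q2 = 21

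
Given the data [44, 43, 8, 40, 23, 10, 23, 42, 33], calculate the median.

33

Step 1: Sort the data in ascending order: [8, 10, 23, 23, 33, 40, 42, 43, 44]
Step 2: The number of values is n = 9.
Step 3: Since n is odd, the median is the middle value at position 5: 33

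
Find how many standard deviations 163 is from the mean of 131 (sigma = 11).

2.9091

Step 1: Recall the z-score formula: z = (x - mu) / sigma
Step 2: Substitute values: z = (163 - 131) / 11
Step 3: z = 32 / 11 = 2.9091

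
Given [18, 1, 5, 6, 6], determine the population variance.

32.56

Step 1: Compute the mean: (18 + 1 + 5 + 6 + 6) / 5 = 7.2
Step 2: Compute squared deviations from the mean:
  (18 - 7.2)^2 = 116.64
  (1 - 7.2)^2 = 38.44
  (5 - 7.2)^2 = 4.84
  (6 - 7.2)^2 = 1.44
  (6 - 7.2)^2 = 1.44
Step 3: Sum of squared deviations = 162.8
Step 4: Population variance = 162.8 / 5 = 32.56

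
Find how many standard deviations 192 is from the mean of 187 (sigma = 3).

1.6667

Step 1: Recall the z-score formula: z = (x - mu) / sigma
Step 2: Substitute values: z = (192 - 187) / 3
Step 3: z = 5 / 3 = 1.6667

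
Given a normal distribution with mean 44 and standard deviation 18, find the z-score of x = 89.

2.5

Step 1: Recall the z-score formula: z = (x - mu) / sigma
Step 2: Substitute values: z = (89 - 44) / 18
Step 3: z = 45 / 18 = 2.5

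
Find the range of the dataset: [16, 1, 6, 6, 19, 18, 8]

18

Step 1: Identify the maximum value: max = 19
Step 2: Identify the minimum value: min = 1
Step 3: Range = max - min = 19 - 1 = 18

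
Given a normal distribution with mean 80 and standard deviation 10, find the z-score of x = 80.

0

Step 1: Recall the z-score formula: z = (x - mu) / sigma
Step 2: Substitute values: z = (80 - 80) / 10
Step 3: z = 0 / 10 = 0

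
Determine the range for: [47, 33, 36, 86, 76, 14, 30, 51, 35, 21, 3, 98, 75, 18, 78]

95

Step 1: Identify the maximum value: max = 98
Step 2: Identify the minimum value: min = 3
Step 3: Range = max - min = 98 - 3 = 95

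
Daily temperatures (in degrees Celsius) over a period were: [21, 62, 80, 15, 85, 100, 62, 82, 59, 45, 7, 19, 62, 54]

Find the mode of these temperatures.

62

Step 1: Count the frequency of each value:
  7: appears 1 time(s)
  15: appears 1 time(s)
  19: appears 1 time(s)
  21: appears 1 time(s)
  45: appears 1 time(s)
  54: appears 1 time(s)
  59: appears 1 time(s)
  62: appears 3 time(s)
  80: appears 1 time(s)
  82: appears 1 time(s)
  85: appears 1 time(s)
  100: appears 1 time(s)
Step 2: The value 62 appears most frequently (3 times).
Step 3: Mode = 62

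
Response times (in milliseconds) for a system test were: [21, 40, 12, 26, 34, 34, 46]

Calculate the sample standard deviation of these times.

11.6025

Step 1: Compute the mean: 30.4286
Step 2: Sum of squared deviations from the mean: 807.7143
Step 3: Sample variance = 807.7143 / 6 = 134.619
Step 4: Standard deviation = sqrt(134.619) = 11.6025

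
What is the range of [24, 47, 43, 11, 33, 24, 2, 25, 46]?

45

Step 1: Identify the maximum value: max = 47
Step 2: Identify the minimum value: min = 2
Step 3: Range = max - min = 47 - 2 = 45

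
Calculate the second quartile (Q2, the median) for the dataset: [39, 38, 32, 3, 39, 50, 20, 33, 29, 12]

32.5

Step 1: Sort the data: [3, 12, 20, 29, 32, 33, 38, 39, 39, 50]
Step 2: n = 10
Step 3: Q2 is the median. Since n is even, it is the average of the values at positions 5 and 6:
  Q2 = (32 + 33) / 2 = 32.5
Step 4: Q2 = 32.5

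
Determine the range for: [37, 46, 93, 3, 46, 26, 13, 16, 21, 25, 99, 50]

96

Step 1: Identify the maximum value: max = 99
Step 2: Identify the minimum value: min = 3
Step 3: Range = max - min = 99 - 3 = 96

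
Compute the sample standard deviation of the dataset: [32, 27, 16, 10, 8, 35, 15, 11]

10.5526

Step 1: Compute the mean: 19.25
Step 2: Sum of squared deviations from the mean: 779.5
Step 3: Sample variance = 779.5 / 7 = 111.3571
Step 4: Standard deviation = sqrt(111.3571) = 10.5526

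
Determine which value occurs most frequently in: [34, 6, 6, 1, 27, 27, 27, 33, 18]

27

Step 1: Count the frequency of each value:
  1: appears 1 time(s)
  6: appears 2 time(s)
  18: appears 1 time(s)
  27: appears 3 time(s)
  33: appears 1 time(s)
  34: appears 1 time(s)
Step 2: The value 27 appears most frequently (3 times).
Step 3: Mode = 27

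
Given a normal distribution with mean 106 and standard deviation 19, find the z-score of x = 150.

2.3158

Step 1: Recall the z-score formula: z = (x - mu) / sigma
Step 2: Substitute values: z = (150 - 106) / 19
Step 3: z = 44 / 19 = 2.3158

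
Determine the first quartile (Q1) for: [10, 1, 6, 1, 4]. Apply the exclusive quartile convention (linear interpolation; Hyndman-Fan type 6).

1

Step 1: Sort the data: [1, 1, 4, 6, 10]
Step 2: n = 5
Step 3: Using the exclusive quartile method:
  Q1 = 1
  Q2 (median) = 4
  Q3 = 8
  IQR = Q3 - Q1 = 8 - 1 = 7
Step 4: Q1 = 1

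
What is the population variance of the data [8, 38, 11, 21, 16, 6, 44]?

190.8163

Step 1: Compute the mean: (8 + 38 + 11 + 21 + 16 + 6 + 44) / 7 = 20.5714
Step 2: Compute squared deviations from the mean:
  (8 - 20.5714)^2 = 158.0408
  (38 - 20.5714)^2 = 303.7551
  (11 - 20.5714)^2 = 91.6122
  (21 - 20.5714)^2 = 0.1837
  (16 - 20.5714)^2 = 20.898
  (6 - 20.5714)^2 = 212.3265
  (44 - 20.5714)^2 = 548.898
Step 3: Sum of squared deviations = 1335.7143
Step 4: Population variance = 1335.7143 / 7 = 190.8163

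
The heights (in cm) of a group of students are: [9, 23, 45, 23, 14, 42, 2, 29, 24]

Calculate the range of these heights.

43

Step 1: Identify the maximum value: max = 45
Step 2: Identify the minimum value: min = 2
Step 3: Range = max - min = 45 - 2 = 43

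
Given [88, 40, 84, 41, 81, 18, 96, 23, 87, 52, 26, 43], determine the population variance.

757.4097

Step 1: Compute the mean: (88 + 40 + 84 + 41 + 81 + 18 + 96 + 23 + 87 + 52 + 26 + 43) / 12 = 56.5833
Step 2: Compute squared deviations from the mean:
  (88 - 56.5833)^2 = 987.0069
  (40 - 56.5833)^2 = 275.0069
  (84 - 56.5833)^2 = 751.6736
  (41 - 56.5833)^2 = 242.8403
  (81 - 56.5833)^2 = 596.1736
  (18 - 56.5833)^2 = 1488.6736
  (96 - 56.5833)^2 = 1553.6736
  (23 - 56.5833)^2 = 1127.8403
  (87 - 56.5833)^2 = 925.1736
  (52 - 56.5833)^2 = 21.0069
  (26 - 56.5833)^2 = 935.3403
  (43 - 56.5833)^2 = 184.5069
Step 3: Sum of squared deviations = 9088.9167
Step 4: Population variance = 9088.9167 / 12 = 757.4097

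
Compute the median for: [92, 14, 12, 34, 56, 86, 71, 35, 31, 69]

45.5

Step 1: Sort the data in ascending order: [12, 14, 31, 34, 35, 56, 69, 71, 86, 92]
Step 2: The number of values is n = 10.
Step 3: Since n is even, the median is the average of positions 5 and 6:
  Median = (35 + 56) / 2 = 45.5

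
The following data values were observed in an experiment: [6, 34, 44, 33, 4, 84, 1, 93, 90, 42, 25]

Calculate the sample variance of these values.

1152.4727

Step 1: Compute the mean: (6 + 34 + 44 + 33 + 4 + 84 + 1 + 93 + 90 + 42 + 25) / 11 = 41.4545
Step 2: Compute squared deviations from the mean:
  (6 - 41.4545)^2 = 1257.0248
  (34 - 41.4545)^2 = 55.5702
  (44 - 41.4545)^2 = 6.4793
  (33 - 41.4545)^2 = 71.4793
  (4 - 41.4545)^2 = 1402.843
  (84 - 41.4545)^2 = 1810.1157
  (1 - 41.4545)^2 = 1636.5702
  (93 - 41.4545)^2 = 2656.9339
  (90 - 41.4545)^2 = 2356.6612
  (42 - 41.4545)^2 = 0.2975
  (25 - 41.4545)^2 = 270.7521
Step 3: Sum of squared deviations = 11524.7273
Step 4: Sample variance = 11524.7273 / 10 = 1152.4727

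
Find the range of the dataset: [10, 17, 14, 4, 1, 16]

16

Step 1: Identify the maximum value: max = 17
Step 2: Identify the minimum value: min = 1
Step 3: Range = max - min = 17 - 1 = 16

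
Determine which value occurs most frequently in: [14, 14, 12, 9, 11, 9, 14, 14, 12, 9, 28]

14

Step 1: Count the frequency of each value:
  9: appears 3 time(s)
  11: appears 1 time(s)
  12: appears 2 time(s)
  14: appears 4 time(s)
  28: appears 1 time(s)
Step 2: The value 14 appears most frequently (4 times).
Step 3: Mode = 14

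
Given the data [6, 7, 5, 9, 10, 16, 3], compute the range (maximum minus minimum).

13

Step 1: Identify the maximum value: max = 16
Step 2: Identify the minimum value: min = 3
Step 3: Range = max - min = 16 - 3 = 13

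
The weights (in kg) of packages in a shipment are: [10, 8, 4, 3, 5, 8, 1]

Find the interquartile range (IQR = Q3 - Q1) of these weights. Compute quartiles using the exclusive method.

5

Step 1: Sort the data: [1, 3, 4, 5, 8, 8, 10]
Step 2: n = 7
Step 3: Using the exclusive quartile method:
  Q1 = 3
  Q2 (median) = 5
  Q3 = 8
  IQR = Q3 - Q1 = 8 - 3 = 5
Step 4: IQR = 5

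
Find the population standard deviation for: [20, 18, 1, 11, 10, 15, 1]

7.0392

Step 1: Compute the mean: 10.8571
Step 2: Sum of squared deviations from the mean: 346.8571
Step 3: Population variance = 346.8571 / 7 = 49.551
Step 4: Standard deviation = sqrt(49.551) = 7.0392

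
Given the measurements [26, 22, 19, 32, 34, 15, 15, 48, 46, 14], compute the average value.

27.1

Step 1: Sum all values: 26 + 22 + 19 + 32 + 34 + 15 + 15 + 48 + 46 + 14 = 271
Step 2: Count the number of values: n = 10
Step 3: Mean = sum / n = 271 / 10 = 27.1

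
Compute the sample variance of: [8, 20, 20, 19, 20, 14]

24.1667

Step 1: Compute the mean: (8 + 20 + 20 + 19 + 20 + 14) / 6 = 16.8333
Step 2: Compute squared deviations from the mean:
  (8 - 16.8333)^2 = 78.0278
  (20 - 16.8333)^2 = 10.0278
  (20 - 16.8333)^2 = 10.0278
  (19 - 16.8333)^2 = 4.6944
  (20 - 16.8333)^2 = 10.0278
  (14 - 16.8333)^2 = 8.0278
Step 3: Sum of squared deviations = 120.8333
Step 4: Sample variance = 120.8333 / 5 = 24.1667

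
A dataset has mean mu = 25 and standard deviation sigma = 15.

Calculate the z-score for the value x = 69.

2.9333

Step 1: Recall the z-score formula: z = (x - mu) / sigma
Step 2: Substitute values: z = (69 - 25) / 15
Step 3: z = 44 / 15 = 2.9333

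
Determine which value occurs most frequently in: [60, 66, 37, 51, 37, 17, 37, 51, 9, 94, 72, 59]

37

Step 1: Count the frequency of each value:
  9: appears 1 time(s)
  17: appears 1 time(s)
  37: appears 3 time(s)
  51: appears 2 time(s)
  59: appears 1 time(s)
  60: appears 1 time(s)
  66: appears 1 time(s)
  72: appears 1 time(s)
  94: appears 1 time(s)
Step 2: The value 37 appears most frequently (3 times).
Step 3: Mode = 37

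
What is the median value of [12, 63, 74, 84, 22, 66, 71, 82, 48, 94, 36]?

66

Step 1: Sort the data in ascending order: [12, 22, 36, 48, 63, 66, 71, 74, 82, 84, 94]
Step 2: The number of values is n = 11.
Step 3: Since n is odd, the median is the middle value at position 6: 66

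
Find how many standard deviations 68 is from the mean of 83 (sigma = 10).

-1.5

Step 1: Recall the z-score formula: z = (x - mu) / sigma
Step 2: Substitute values: z = (68 - 83) / 10
Step 3: z = -15 / 10 = -1.5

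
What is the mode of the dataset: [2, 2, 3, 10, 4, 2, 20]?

2

Step 1: Count the frequency of each value:
  2: appears 3 time(s)
  3: appears 1 time(s)
  4: appears 1 time(s)
  10: appears 1 time(s)
  20: appears 1 time(s)
Step 2: The value 2 appears most frequently (3 times).
Step 3: Mode = 2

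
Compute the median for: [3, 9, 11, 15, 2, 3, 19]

9

Step 1: Sort the data in ascending order: [2, 3, 3, 9, 11, 15, 19]
Step 2: The number of values is n = 7.
Step 3: Since n is odd, the median is the middle value at position 4: 9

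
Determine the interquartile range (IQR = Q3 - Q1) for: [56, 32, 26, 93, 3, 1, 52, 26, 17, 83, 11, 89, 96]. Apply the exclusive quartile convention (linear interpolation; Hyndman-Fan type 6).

72

Step 1: Sort the data: [1, 3, 11, 17, 26, 26, 32, 52, 56, 83, 89, 93, 96]
Step 2: n = 13
Step 3: Using the exclusive quartile method:
  Q1 = 14
  Q2 (median) = 32
  Q3 = 86
  IQR = Q3 - Q1 = 86 - 14 = 72
Step 4: IQR = 72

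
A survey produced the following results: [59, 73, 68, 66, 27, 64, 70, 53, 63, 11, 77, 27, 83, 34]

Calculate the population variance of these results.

443.9439

Step 1: Compute the mean: (59 + 73 + 68 + 66 + 27 + 64 + 70 + 53 + 63 + 11 + 77 + 27 + 83 + 34) / 14 = 55.3571
Step 2: Compute squared deviations from the mean:
  (59 - 55.3571)^2 = 13.2704
  (73 - 55.3571)^2 = 311.2704
  (68 - 55.3571)^2 = 159.8418
  (66 - 55.3571)^2 = 113.2704
  (27 - 55.3571)^2 = 804.1276
  (64 - 55.3571)^2 = 74.699
  (70 - 55.3571)^2 = 214.4133
  (53 - 55.3571)^2 = 5.5561
  (63 - 55.3571)^2 = 58.4133
  (11 - 55.3571)^2 = 1967.5561
  (77 - 55.3571)^2 = 468.4133
  (27 - 55.3571)^2 = 804.1276
  (83 - 55.3571)^2 = 764.1276
  (34 - 55.3571)^2 = 456.1276
Step 3: Sum of squared deviations = 6215.2143
Step 4: Population variance = 6215.2143 / 14 = 443.9439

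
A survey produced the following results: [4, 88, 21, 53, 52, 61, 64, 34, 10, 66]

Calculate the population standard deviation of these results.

25.7334

Step 1: Compute the mean: 45.3
Step 2: Sum of squared deviations from the mean: 6622.1
Step 3: Population variance = 6622.1 / 10 = 662.21
Step 4: Standard deviation = sqrt(662.21) = 25.7334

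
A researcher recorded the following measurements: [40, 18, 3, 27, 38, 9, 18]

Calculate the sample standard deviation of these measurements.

13.9455

Step 1: Compute the mean: 21.8571
Step 2: Sum of squared deviations from the mean: 1166.8571
Step 3: Sample variance = 1166.8571 / 6 = 194.4762
Step 4: Standard deviation = sqrt(194.4762) = 13.9455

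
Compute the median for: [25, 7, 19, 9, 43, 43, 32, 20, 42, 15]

22.5

Step 1: Sort the data in ascending order: [7, 9, 15, 19, 20, 25, 32, 42, 43, 43]
Step 2: The number of values is n = 10.
Step 3: Since n is even, the median is the average of positions 5 and 6:
  Median = (20 + 25) / 2 = 22.5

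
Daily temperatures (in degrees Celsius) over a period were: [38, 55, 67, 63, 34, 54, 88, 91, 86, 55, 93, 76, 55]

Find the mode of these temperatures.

55

Step 1: Count the frequency of each value:
  34: appears 1 time(s)
  38: appears 1 time(s)
  54: appears 1 time(s)
  55: appears 3 time(s)
  63: appears 1 time(s)
  67: appears 1 time(s)
  76: appears 1 time(s)
  86: appears 1 time(s)
  88: appears 1 time(s)
  91: appears 1 time(s)
  93: appears 1 time(s)
Step 2: The value 55 appears most frequently (3 times).
Step 3: Mode = 55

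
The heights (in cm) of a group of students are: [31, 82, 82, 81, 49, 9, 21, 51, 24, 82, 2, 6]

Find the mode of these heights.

82

Step 1: Count the frequency of each value:
  2: appears 1 time(s)
  6: appears 1 time(s)
  9: appears 1 time(s)
  21: appears 1 time(s)
  24: appears 1 time(s)
  31: appears 1 time(s)
  49: appears 1 time(s)
  51: appears 1 time(s)
  81: appears 1 time(s)
  82: appears 3 time(s)
Step 2: The value 82 appears most frequently (3 times).
Step 3: Mode = 82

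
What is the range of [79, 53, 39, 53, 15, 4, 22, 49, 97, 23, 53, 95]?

93

Step 1: Identify the maximum value: max = 97
Step 2: Identify the minimum value: min = 4
Step 3: Range = max - min = 97 - 4 = 93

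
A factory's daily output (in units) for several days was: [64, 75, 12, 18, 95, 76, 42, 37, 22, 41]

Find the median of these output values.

41.5

Step 1: Sort the data in ascending order: [12, 18, 22, 37, 41, 42, 64, 75, 76, 95]
Step 2: The number of values is n = 10.
Step 3: Since n is even, the median is the average of positions 5 and 6:
  Median = (41 + 42) / 2 = 41.5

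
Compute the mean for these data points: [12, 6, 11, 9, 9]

9.4

Step 1: Sum all values: 12 + 6 + 11 + 9 + 9 = 47
Step 2: Count the number of values: n = 5
Step 3: Mean = sum / n = 47 / 5 = 9.4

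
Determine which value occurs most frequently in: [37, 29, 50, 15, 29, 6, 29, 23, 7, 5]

29

Step 1: Count the frequency of each value:
  5: appears 1 time(s)
  6: appears 1 time(s)
  7: appears 1 time(s)
  15: appears 1 time(s)
  23: appears 1 time(s)
  29: appears 3 time(s)
  37: appears 1 time(s)
  50: appears 1 time(s)
Step 2: The value 29 appears most frequently (3 times).
Step 3: Mode = 29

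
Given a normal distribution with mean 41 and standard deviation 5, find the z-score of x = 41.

0

Step 1: Recall the z-score formula: z = (x - mu) / sigma
Step 2: Substitute values: z = (41 - 41) / 5
Step 3: z = 0 / 5 = 0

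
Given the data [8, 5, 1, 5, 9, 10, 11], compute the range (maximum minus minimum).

10

Step 1: Identify the maximum value: max = 11
Step 2: Identify the minimum value: min = 1
Step 3: Range = max - min = 11 - 1 = 10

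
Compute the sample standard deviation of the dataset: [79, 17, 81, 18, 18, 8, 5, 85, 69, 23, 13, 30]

31.3857

Step 1: Compute the mean: 37.1667
Step 2: Sum of squared deviations from the mean: 10835.6667
Step 3: Sample variance = 10835.6667 / 11 = 985.0606
Step 4: Standard deviation = sqrt(985.0606) = 31.3857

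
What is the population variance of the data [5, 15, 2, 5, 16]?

33.04

Step 1: Compute the mean: (5 + 15 + 2 + 5 + 16) / 5 = 8.6
Step 2: Compute squared deviations from the mean:
  (5 - 8.6)^2 = 12.96
  (15 - 8.6)^2 = 40.96
  (2 - 8.6)^2 = 43.56
  (5 - 8.6)^2 = 12.96
  (16 - 8.6)^2 = 54.76
Step 3: Sum of squared deviations = 165.2
Step 4: Population variance = 165.2 / 5 = 33.04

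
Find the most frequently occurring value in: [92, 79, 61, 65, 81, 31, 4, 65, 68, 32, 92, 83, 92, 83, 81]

92

Step 1: Count the frequency of each value:
  4: appears 1 time(s)
  31: appears 1 time(s)
  32: appears 1 time(s)
  61: appears 1 time(s)
  65: appears 2 time(s)
  68: appears 1 time(s)
  79: appears 1 time(s)
  81: appears 2 time(s)
  83: appears 2 time(s)
  92: appears 3 time(s)
Step 2: The value 92 appears most frequently (3 times).
Step 3: Mode = 92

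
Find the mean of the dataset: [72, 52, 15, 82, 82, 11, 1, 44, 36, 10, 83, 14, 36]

41.3846

Step 1: Sum all values: 72 + 52 + 15 + 82 + 82 + 11 + 1 + 44 + 36 + 10 + 83 + 14 + 36 = 538
Step 2: Count the number of values: n = 13
Step 3: Mean = sum / n = 538 / 13 = 41.3846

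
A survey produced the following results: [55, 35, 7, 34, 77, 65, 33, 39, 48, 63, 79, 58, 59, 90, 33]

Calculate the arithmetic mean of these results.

51.6667

Step 1: Sum all values: 55 + 35 + 7 + 34 + 77 + 65 + 33 + 39 + 48 + 63 + 79 + 58 + 59 + 90 + 33 = 775
Step 2: Count the number of values: n = 15
Step 3: Mean = sum / n = 775 / 15 = 51.6667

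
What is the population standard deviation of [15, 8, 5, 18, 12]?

4.6733

Step 1: Compute the mean: 11.6
Step 2: Sum of squared deviations from the mean: 109.2
Step 3: Population variance = 109.2 / 5 = 21.84
Step 4: Standard deviation = sqrt(21.84) = 4.6733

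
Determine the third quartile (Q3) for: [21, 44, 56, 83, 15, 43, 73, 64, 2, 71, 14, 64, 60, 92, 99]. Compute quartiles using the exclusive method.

73

Step 1: Sort the data: [2, 14, 15, 21, 43, 44, 56, 60, 64, 64, 71, 73, 83, 92, 99]
Step 2: n = 15
Step 3: Using the exclusive quartile method:
  Q1 = 21
  Q2 (median) = 60
  Q3 = 73
  IQR = Q3 - Q1 = 73 - 21 = 52
Step 4: Q3 = 73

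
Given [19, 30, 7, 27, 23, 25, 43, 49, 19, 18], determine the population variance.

136.8

Step 1: Compute the mean: (19 + 30 + 7 + 27 + 23 + 25 + 43 + 49 + 19 + 18) / 10 = 26
Step 2: Compute squared deviations from the mean:
  (19 - 26)^2 = 49
  (30 - 26)^2 = 16
  (7 - 26)^2 = 361
  (27 - 26)^2 = 1
  (23 - 26)^2 = 9
  (25 - 26)^2 = 1
  (43 - 26)^2 = 289
  (49 - 26)^2 = 529
  (19 - 26)^2 = 49
  (18 - 26)^2 = 64
Step 3: Sum of squared deviations = 1368
Step 4: Population variance = 1368 / 10 = 136.8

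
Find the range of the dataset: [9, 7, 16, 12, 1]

15

Step 1: Identify the maximum value: max = 16
Step 2: Identify the minimum value: min = 1
Step 3: Range = max - min = 16 - 1 = 15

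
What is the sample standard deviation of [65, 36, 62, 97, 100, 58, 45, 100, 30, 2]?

32.7694

Step 1: Compute the mean: 59.5
Step 2: Sum of squared deviations from the mean: 9664.5
Step 3: Sample variance = 9664.5 / 9 = 1073.8333
Step 4: Standard deviation = sqrt(1073.8333) = 32.7694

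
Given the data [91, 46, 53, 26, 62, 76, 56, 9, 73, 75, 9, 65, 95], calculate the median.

62

Step 1: Sort the data in ascending order: [9, 9, 26, 46, 53, 56, 62, 65, 73, 75, 76, 91, 95]
Step 2: The number of values is n = 13.
Step 3: Since n is odd, the median is the middle value at position 7: 62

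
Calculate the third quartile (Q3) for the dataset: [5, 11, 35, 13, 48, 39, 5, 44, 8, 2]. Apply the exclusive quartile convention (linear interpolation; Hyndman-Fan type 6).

40.25

Step 1: Sort the data: [2, 5, 5, 8, 11, 13, 35, 39, 44, 48]
Step 2: n = 10
Step 3: Using the exclusive quartile method:
  Q1 = 5
  Q2 (median) = 12
  Q3 = 40.25
  IQR = Q3 - Q1 = 40.25 - 5 = 35.25
Step 4: Q3 = 40.25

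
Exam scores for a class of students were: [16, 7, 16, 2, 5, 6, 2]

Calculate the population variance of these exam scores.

30.4898

Step 1: Compute the mean: (16 + 7 + 16 + 2 + 5 + 6 + 2) / 7 = 7.7143
Step 2: Compute squared deviations from the mean:
  (16 - 7.7143)^2 = 68.6531
  (7 - 7.7143)^2 = 0.5102
  (16 - 7.7143)^2 = 68.6531
  (2 - 7.7143)^2 = 32.6531
  (5 - 7.7143)^2 = 7.3673
  (6 - 7.7143)^2 = 2.9388
  (2 - 7.7143)^2 = 32.6531
Step 3: Sum of squared deviations = 213.4286
Step 4: Population variance = 213.4286 / 7 = 30.4898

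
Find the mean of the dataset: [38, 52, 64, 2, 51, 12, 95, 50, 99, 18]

48.1

Step 1: Sum all values: 38 + 52 + 64 + 2 + 51 + 12 + 95 + 50 + 99 + 18 = 481
Step 2: Count the number of values: n = 10
Step 3: Mean = sum / n = 481 / 10 = 48.1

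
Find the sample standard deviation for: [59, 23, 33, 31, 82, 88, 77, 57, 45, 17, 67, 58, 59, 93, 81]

24.0595

Step 1: Compute the mean: 58
Step 2: Sum of squared deviations from the mean: 8104
Step 3: Sample variance = 8104 / 14 = 578.8571
Step 4: Standard deviation = sqrt(578.8571) = 24.0595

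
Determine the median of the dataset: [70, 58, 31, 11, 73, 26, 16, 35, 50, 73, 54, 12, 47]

47

Step 1: Sort the data in ascending order: [11, 12, 16, 26, 31, 35, 47, 50, 54, 58, 70, 73, 73]
Step 2: The number of values is n = 13.
Step 3: Since n is odd, the median is the middle value at position 7: 47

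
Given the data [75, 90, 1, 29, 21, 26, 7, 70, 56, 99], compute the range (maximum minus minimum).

98

Step 1: Identify the maximum value: max = 99
Step 2: Identify the minimum value: min = 1
Step 3: Range = max - min = 99 - 1 = 98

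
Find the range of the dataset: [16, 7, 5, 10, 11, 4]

12

Step 1: Identify the maximum value: max = 16
Step 2: Identify the minimum value: min = 4
Step 3: Range = max - min = 16 - 4 = 12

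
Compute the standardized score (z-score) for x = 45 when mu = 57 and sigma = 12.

-1

Step 1: Recall the z-score formula: z = (x - mu) / sigma
Step 2: Substitute values: z = (45 - 57) / 12
Step 3: z = -12 / 12 = -1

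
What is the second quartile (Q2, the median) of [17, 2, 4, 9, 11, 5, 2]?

5

Step 1: Sort the data: [2, 2, 4, 5, 9, 11, 17]
Step 2: n = 7
Step 3: Q2 is the median. Since n is odd, it is the middle value at position 4: 5
Step 4: Q2 = 5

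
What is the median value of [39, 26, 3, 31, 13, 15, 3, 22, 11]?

15

Step 1: Sort the data in ascending order: [3, 3, 11, 13, 15, 22, 26, 31, 39]
Step 2: The number of values is n = 9.
Step 3: Since n is odd, the median is the middle value at position 5: 15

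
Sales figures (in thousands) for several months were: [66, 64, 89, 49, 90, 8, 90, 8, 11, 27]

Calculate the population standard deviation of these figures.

32.7896

Step 1: Compute the mean: 50.2
Step 2: Sum of squared deviations from the mean: 10751.6
Step 3: Population variance = 10751.6 / 10 = 1075.16
Step 4: Standard deviation = sqrt(1075.16) = 32.7896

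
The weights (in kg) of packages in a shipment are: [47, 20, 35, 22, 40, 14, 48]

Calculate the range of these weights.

34

Step 1: Identify the maximum value: max = 48
Step 2: Identify the minimum value: min = 14
Step 3: Range = max - min = 48 - 14 = 34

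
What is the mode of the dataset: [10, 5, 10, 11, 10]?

10

Step 1: Count the frequency of each value:
  5: appears 1 time(s)
  10: appears 3 time(s)
  11: appears 1 time(s)
Step 2: The value 10 appears most frequently (3 times).
Step 3: Mode = 10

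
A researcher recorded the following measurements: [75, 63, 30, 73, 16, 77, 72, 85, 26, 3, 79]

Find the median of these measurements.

72

Step 1: Sort the data in ascending order: [3, 16, 26, 30, 63, 72, 73, 75, 77, 79, 85]
Step 2: The number of values is n = 11.
Step 3: Since n is odd, the median is the middle value at position 6: 72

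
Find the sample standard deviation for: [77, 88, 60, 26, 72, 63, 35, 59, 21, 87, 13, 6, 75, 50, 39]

26.779

Step 1: Compute the mean: 51.4
Step 2: Sum of squared deviations from the mean: 10039.6
Step 3: Sample variance = 10039.6 / 14 = 717.1143
Step 4: Standard deviation = sqrt(717.1143) = 26.779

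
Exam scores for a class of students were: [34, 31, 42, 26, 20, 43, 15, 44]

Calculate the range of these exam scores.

29

Step 1: Identify the maximum value: max = 44
Step 2: Identify the minimum value: min = 15
Step 3: Range = max - min = 44 - 15 = 29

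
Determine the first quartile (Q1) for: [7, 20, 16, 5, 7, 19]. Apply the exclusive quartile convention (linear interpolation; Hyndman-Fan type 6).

6.5

Step 1: Sort the data: [5, 7, 7, 16, 19, 20]
Step 2: n = 6
Step 3: Using the exclusive quartile method:
  Q1 = 6.5
  Q2 (median) = 11.5
  Q3 = 19.25
  IQR = Q3 - Q1 = 19.25 - 6.5 = 12.75
Step 4: Q1 = 6.5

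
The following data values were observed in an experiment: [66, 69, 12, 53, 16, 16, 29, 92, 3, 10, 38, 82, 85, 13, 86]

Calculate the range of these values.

89

Step 1: Identify the maximum value: max = 92
Step 2: Identify the minimum value: min = 3
Step 3: Range = max - min = 92 - 3 = 89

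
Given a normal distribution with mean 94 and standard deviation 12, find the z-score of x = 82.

-1

Step 1: Recall the z-score formula: z = (x - mu) / sigma
Step 2: Substitute values: z = (82 - 94) / 12
Step 3: z = -12 / 12 = -1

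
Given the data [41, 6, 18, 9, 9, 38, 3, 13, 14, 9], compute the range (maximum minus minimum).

38

Step 1: Identify the maximum value: max = 41
Step 2: Identify the minimum value: min = 3
Step 3: Range = max - min = 41 - 3 = 38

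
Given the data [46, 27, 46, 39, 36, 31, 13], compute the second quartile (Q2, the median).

36

Step 1: Sort the data: [13, 27, 31, 36, 39, 46, 46]
Step 2: n = 7
Step 3: Q2 is the median. Since n is odd, it is the middle value at position 4: 36
Step 4: Q2 = 36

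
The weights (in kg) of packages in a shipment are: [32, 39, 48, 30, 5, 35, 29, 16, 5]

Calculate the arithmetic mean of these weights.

26.5556

Step 1: Sum all values: 32 + 39 + 48 + 30 + 5 + 35 + 29 + 16 + 5 = 239
Step 2: Count the number of values: n = 9
Step 3: Mean = sum / n = 239 / 9 = 26.5556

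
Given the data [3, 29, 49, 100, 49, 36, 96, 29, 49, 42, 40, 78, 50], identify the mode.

49

Step 1: Count the frequency of each value:
  3: appears 1 time(s)
  29: appears 2 time(s)
  36: appears 1 time(s)
  40: appears 1 time(s)
  42: appears 1 time(s)
  49: appears 3 time(s)
  50: appears 1 time(s)
  78: appears 1 time(s)
  96: appears 1 time(s)
  100: appears 1 time(s)
Step 2: The value 49 appears most frequently (3 times).
Step 3: Mode = 49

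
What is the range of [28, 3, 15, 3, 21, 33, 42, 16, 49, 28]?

46

Step 1: Identify the maximum value: max = 49
Step 2: Identify the minimum value: min = 3
Step 3: Range = max - min = 49 - 3 = 46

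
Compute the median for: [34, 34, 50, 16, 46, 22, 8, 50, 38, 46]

36

Step 1: Sort the data in ascending order: [8, 16, 22, 34, 34, 38, 46, 46, 50, 50]
Step 2: The number of values is n = 10.
Step 3: Since n is even, the median is the average of positions 5 and 6:
  Median = (34 + 38) / 2 = 36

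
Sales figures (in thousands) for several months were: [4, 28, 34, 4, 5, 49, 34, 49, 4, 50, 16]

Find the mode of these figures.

4

Step 1: Count the frequency of each value:
  4: appears 3 time(s)
  5: appears 1 time(s)
  16: appears 1 time(s)
  28: appears 1 time(s)
  34: appears 2 time(s)
  49: appears 2 time(s)
  50: appears 1 time(s)
Step 2: The value 4 appears most frequently (3 times).
Step 3: Mode = 4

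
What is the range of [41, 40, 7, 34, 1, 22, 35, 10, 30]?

40

Step 1: Identify the maximum value: max = 41
Step 2: Identify the minimum value: min = 1
Step 3: Range = max - min = 41 - 1 = 40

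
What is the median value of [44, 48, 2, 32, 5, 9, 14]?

14

Step 1: Sort the data in ascending order: [2, 5, 9, 14, 32, 44, 48]
Step 2: The number of values is n = 7.
Step 3: Since n is odd, the median is the middle value at position 4: 14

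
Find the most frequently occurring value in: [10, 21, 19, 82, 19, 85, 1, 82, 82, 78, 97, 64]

82

Step 1: Count the frequency of each value:
  1: appears 1 time(s)
  10: appears 1 time(s)
  19: appears 2 time(s)
  21: appears 1 time(s)
  64: appears 1 time(s)
  78: appears 1 time(s)
  82: appears 3 time(s)
  85: appears 1 time(s)
  97: appears 1 time(s)
Step 2: The value 82 appears most frequently (3 times).
Step 3: Mode = 82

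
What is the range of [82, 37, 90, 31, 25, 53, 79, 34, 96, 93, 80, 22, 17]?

79

Step 1: Identify the maximum value: max = 96
Step 2: Identify the minimum value: min = 17
Step 3: Range = max - min = 96 - 17 = 79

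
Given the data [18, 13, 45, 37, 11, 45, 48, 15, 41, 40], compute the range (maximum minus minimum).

37

Step 1: Identify the maximum value: max = 48
Step 2: Identify the minimum value: min = 11
Step 3: Range = max - min = 48 - 11 = 37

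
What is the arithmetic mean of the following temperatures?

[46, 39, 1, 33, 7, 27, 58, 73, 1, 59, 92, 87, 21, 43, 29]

41.0667

Step 1: Sum all values: 46 + 39 + 1 + 33 + 7 + 27 + 58 + 73 + 1 + 59 + 92 + 87 + 21 + 43 + 29 = 616
Step 2: Count the number of values: n = 15
Step 3: Mean = sum / n = 616 / 15 = 41.0667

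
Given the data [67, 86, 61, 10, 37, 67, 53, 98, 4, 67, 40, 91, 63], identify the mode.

67

Step 1: Count the frequency of each value:
  4: appears 1 time(s)
  10: appears 1 time(s)
  37: appears 1 time(s)
  40: appears 1 time(s)
  53: appears 1 time(s)
  61: appears 1 time(s)
  63: appears 1 time(s)
  67: appears 3 time(s)
  86: appears 1 time(s)
  91: appears 1 time(s)
  98: appears 1 time(s)
Step 2: The value 67 appears most frequently (3 times).
Step 3: Mode = 67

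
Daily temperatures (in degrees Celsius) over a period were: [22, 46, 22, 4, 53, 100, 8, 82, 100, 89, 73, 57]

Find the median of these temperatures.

55

Step 1: Sort the data in ascending order: [4, 8, 22, 22, 46, 53, 57, 73, 82, 89, 100, 100]
Step 2: The number of values is n = 12.
Step 3: Since n is even, the median is the average of positions 6 and 7:
  Median = (53 + 57) / 2 = 55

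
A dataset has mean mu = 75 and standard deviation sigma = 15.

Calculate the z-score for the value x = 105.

2

Step 1: Recall the z-score formula: z = (x - mu) / sigma
Step 2: Substitute values: z = (105 - 75) / 15
Step 3: z = 30 / 15 = 2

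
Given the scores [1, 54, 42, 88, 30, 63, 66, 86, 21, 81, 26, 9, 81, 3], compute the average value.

46.5

Step 1: Sum all values: 1 + 54 + 42 + 88 + 30 + 63 + 66 + 86 + 21 + 81 + 26 + 9 + 81 + 3 = 651
Step 2: Count the number of values: n = 14
Step 3: Mean = sum / n = 651 / 14 = 46.5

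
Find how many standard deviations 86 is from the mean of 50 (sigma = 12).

3

Step 1: Recall the z-score formula: z = (x - mu) / sigma
Step 2: Substitute values: z = (86 - 50) / 12
Step 3: z = 36 / 12 = 3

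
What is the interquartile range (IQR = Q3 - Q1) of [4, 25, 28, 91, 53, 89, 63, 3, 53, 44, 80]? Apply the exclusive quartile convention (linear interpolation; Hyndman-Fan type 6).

55

Step 1: Sort the data: [3, 4, 25, 28, 44, 53, 53, 63, 80, 89, 91]
Step 2: n = 11
Step 3: Using the exclusive quartile method:
  Q1 = 25
  Q2 (median) = 53
  Q3 = 80
  IQR = Q3 - Q1 = 80 - 25 = 55
Step 4: IQR = 55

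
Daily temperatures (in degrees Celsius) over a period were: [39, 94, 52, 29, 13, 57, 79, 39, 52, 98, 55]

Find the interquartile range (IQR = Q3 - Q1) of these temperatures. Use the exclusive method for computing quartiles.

40

Step 1: Sort the data: [13, 29, 39, 39, 52, 52, 55, 57, 79, 94, 98]
Step 2: n = 11
Step 3: Using the exclusive quartile method:
  Q1 = 39
  Q2 (median) = 52
  Q3 = 79
  IQR = Q3 - Q1 = 79 - 39 = 40
Step 4: IQR = 40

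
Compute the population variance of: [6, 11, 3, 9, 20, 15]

31.5556

Step 1: Compute the mean: (6 + 11 + 3 + 9 + 20 + 15) / 6 = 10.6667
Step 2: Compute squared deviations from the mean:
  (6 - 10.6667)^2 = 21.7778
  (11 - 10.6667)^2 = 0.1111
  (3 - 10.6667)^2 = 58.7778
  (9 - 10.6667)^2 = 2.7778
  (20 - 10.6667)^2 = 87.1111
  (15 - 10.6667)^2 = 18.7778
Step 3: Sum of squared deviations = 189.3333
Step 4: Population variance = 189.3333 / 6 = 31.5556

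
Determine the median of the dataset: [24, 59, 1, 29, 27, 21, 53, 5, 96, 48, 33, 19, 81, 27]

28

Step 1: Sort the data in ascending order: [1, 5, 19, 21, 24, 27, 27, 29, 33, 48, 53, 59, 81, 96]
Step 2: The number of values is n = 14.
Step 3: Since n is even, the median is the average of positions 7 and 8:
  Median = (27 + 29) / 2 = 28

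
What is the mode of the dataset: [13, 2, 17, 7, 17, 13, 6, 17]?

17

Step 1: Count the frequency of each value:
  2: appears 1 time(s)
  6: appears 1 time(s)
  7: appears 1 time(s)
  13: appears 2 time(s)
  17: appears 3 time(s)
Step 2: The value 17 appears most frequently (3 times).
Step 3: Mode = 17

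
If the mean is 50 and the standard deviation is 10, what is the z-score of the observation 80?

3

Step 1: Recall the z-score formula: z = (x - mu) / sigma
Step 2: Substitute values: z = (80 - 50) / 10
Step 3: z = 30 / 10 = 3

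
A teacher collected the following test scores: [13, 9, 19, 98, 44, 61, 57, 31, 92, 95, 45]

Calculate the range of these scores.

89

Step 1: Identify the maximum value: max = 98
Step 2: Identify the minimum value: min = 9
Step 3: Range = max - min = 98 - 9 = 89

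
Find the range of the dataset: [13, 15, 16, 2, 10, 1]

15

Step 1: Identify the maximum value: max = 16
Step 2: Identify the minimum value: min = 1
Step 3: Range = max - min = 16 - 1 = 15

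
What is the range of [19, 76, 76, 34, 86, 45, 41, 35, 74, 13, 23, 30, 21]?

73

Step 1: Identify the maximum value: max = 86
Step 2: Identify the minimum value: min = 13
Step 3: Range = max - min = 86 - 13 = 73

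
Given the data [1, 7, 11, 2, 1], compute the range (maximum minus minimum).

10

Step 1: Identify the maximum value: max = 11
Step 2: Identify the minimum value: min = 1
Step 3: Range = max - min = 11 - 1 = 10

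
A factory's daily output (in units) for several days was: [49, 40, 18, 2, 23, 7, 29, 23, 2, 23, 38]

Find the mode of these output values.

23

Step 1: Count the frequency of each value:
  2: appears 2 time(s)
  7: appears 1 time(s)
  18: appears 1 time(s)
  23: appears 3 time(s)
  29: appears 1 time(s)
  38: appears 1 time(s)
  40: appears 1 time(s)
  49: appears 1 time(s)
Step 2: The value 23 appears most frequently (3 times).
Step 3: Mode = 23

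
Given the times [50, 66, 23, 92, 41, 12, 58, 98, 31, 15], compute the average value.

48.6

Step 1: Sum all values: 50 + 66 + 23 + 92 + 41 + 12 + 58 + 98 + 31 + 15 = 486
Step 2: Count the number of values: n = 10
Step 3: Mean = sum / n = 486 / 10 = 48.6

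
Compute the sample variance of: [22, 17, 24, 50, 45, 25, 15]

187.2381

Step 1: Compute the mean: (22 + 17 + 24 + 50 + 45 + 25 + 15) / 7 = 28.2857
Step 2: Compute squared deviations from the mean:
  (22 - 28.2857)^2 = 39.5102
  (17 - 28.2857)^2 = 127.3673
  (24 - 28.2857)^2 = 18.3673
  (50 - 28.2857)^2 = 471.5102
  (45 - 28.2857)^2 = 279.3673
  (25 - 28.2857)^2 = 10.7959
  (15 - 28.2857)^2 = 176.5102
Step 3: Sum of squared deviations = 1123.4286
Step 4: Sample variance = 1123.4286 / 6 = 187.2381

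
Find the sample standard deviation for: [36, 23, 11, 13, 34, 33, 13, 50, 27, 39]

12.888

Step 1: Compute the mean: 27.9
Step 2: Sum of squared deviations from the mean: 1494.9
Step 3: Sample variance = 1494.9 / 9 = 166.1
Step 4: Standard deviation = sqrt(166.1) = 12.888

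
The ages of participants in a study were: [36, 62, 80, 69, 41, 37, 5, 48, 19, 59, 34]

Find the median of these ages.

41

Step 1: Sort the data in ascending order: [5, 19, 34, 36, 37, 41, 48, 59, 62, 69, 80]
Step 2: The number of values is n = 11.
Step 3: Since n is odd, the median is the middle value at position 6: 41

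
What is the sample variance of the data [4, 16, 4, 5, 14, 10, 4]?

26.8095

Step 1: Compute the mean: (4 + 16 + 4 + 5 + 14 + 10 + 4) / 7 = 8.1429
Step 2: Compute squared deviations from the mean:
  (4 - 8.1429)^2 = 17.1633
  (16 - 8.1429)^2 = 61.7347
  (4 - 8.1429)^2 = 17.1633
  (5 - 8.1429)^2 = 9.8776
  (14 - 8.1429)^2 = 34.3061
  (10 - 8.1429)^2 = 3.449
  (4 - 8.1429)^2 = 17.1633
Step 3: Sum of squared deviations = 160.8571
Step 4: Sample variance = 160.8571 / 6 = 26.8095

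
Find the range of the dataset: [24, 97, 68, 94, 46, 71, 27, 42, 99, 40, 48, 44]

75

Step 1: Identify the maximum value: max = 99
Step 2: Identify the minimum value: min = 24
Step 3: Range = max - min = 99 - 24 = 75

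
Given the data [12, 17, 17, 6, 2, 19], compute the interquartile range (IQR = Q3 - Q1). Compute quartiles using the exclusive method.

12.5

Step 1: Sort the data: [2, 6, 12, 17, 17, 19]
Step 2: n = 6
Step 3: Using the exclusive quartile method:
  Q1 = 5
  Q2 (median) = 14.5
  Q3 = 17.5
  IQR = Q3 - Q1 = 17.5 - 5 = 12.5
Step 4: IQR = 12.5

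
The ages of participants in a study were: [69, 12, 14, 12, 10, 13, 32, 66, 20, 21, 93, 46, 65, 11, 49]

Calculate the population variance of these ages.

687.1822

Step 1: Compute the mean: (69 + 12 + 14 + 12 + 10 + 13 + 32 + 66 + 20 + 21 + 93 + 46 + 65 + 11 + 49) / 15 = 35.5333
Step 2: Compute squared deviations from the mean:
  (69 - 35.5333)^2 = 1120.0178
  (12 - 35.5333)^2 = 553.8178
  (14 - 35.5333)^2 = 463.6844
  (12 - 35.5333)^2 = 553.8178
  (10 - 35.5333)^2 = 651.9511
  (13 - 35.5333)^2 = 507.7511
  (32 - 35.5333)^2 = 12.4844
  (66 - 35.5333)^2 = 928.2178
  (20 - 35.5333)^2 = 241.2844
  (21 - 35.5333)^2 = 211.2178
  (93 - 35.5333)^2 = 3302.4178
  (46 - 35.5333)^2 = 109.5511
  (65 - 35.5333)^2 = 868.2844
  (11 - 35.5333)^2 = 601.8844
  (49 - 35.5333)^2 = 181.3511
Step 3: Sum of squared deviations = 10307.7333
Step 4: Population variance = 10307.7333 / 15 = 687.1822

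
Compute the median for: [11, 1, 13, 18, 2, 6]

8.5

Step 1: Sort the data in ascending order: [1, 2, 6, 11, 13, 18]
Step 2: The number of values is n = 6.
Step 3: Since n is even, the median is the average of positions 3 and 4:
  Median = (6 + 11) / 2 = 8.5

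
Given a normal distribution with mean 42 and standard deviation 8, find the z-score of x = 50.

1

Step 1: Recall the z-score formula: z = (x - mu) / sigma
Step 2: Substitute values: z = (50 - 42) / 8
Step 3: z = 8 / 8 = 1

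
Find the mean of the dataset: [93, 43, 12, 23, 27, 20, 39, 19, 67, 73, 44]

41.8182

Step 1: Sum all values: 93 + 43 + 12 + 23 + 27 + 20 + 39 + 19 + 67 + 73 + 44 = 460
Step 2: Count the number of values: n = 11
Step 3: Mean = sum / n = 460 / 11 = 41.8182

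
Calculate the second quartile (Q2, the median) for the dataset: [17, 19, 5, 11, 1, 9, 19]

11

Step 1: Sort the data: [1, 5, 9, 11, 17, 19, 19]
Step 2: n = 7
Step 3: Q2 is the median. Since n is odd, it is the middle value at position 4: 11
Step 4: Q2 = 11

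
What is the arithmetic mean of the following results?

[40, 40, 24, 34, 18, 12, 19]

26.7143

Step 1: Sum all values: 40 + 40 + 24 + 34 + 18 + 12 + 19 = 187
Step 2: Count the number of values: n = 7
Step 3: Mean = sum / n = 187 / 7 = 26.7143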